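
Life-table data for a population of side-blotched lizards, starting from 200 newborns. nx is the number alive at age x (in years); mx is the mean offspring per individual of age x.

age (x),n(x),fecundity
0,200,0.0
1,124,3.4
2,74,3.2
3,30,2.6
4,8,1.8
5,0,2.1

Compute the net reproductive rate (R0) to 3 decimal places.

3.754

lx = nx/n0 = nx/200: 1, 0.62, 0.37, 0.15, 0.04, 0
lx·mx by age: 0, 2.108, 1.184, 0.39, 0.072, 0
R0 = Σ lx·mx = 3.754 → 3.754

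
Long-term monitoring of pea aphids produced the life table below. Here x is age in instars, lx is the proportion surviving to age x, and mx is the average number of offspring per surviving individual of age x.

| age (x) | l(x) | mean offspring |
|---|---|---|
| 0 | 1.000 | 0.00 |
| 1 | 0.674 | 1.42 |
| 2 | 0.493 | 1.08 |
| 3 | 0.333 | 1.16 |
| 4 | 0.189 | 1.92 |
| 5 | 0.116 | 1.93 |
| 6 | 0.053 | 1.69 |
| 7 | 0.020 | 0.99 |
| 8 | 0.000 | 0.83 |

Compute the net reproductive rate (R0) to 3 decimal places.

2.572

lx·mx by age: 0, 0.95708, 0.53244, 0.38628, 0.36288, 0.22388, 0.08957, 0.0198, 0
R0 = Σ lx·mx = 2.57193 → 2.572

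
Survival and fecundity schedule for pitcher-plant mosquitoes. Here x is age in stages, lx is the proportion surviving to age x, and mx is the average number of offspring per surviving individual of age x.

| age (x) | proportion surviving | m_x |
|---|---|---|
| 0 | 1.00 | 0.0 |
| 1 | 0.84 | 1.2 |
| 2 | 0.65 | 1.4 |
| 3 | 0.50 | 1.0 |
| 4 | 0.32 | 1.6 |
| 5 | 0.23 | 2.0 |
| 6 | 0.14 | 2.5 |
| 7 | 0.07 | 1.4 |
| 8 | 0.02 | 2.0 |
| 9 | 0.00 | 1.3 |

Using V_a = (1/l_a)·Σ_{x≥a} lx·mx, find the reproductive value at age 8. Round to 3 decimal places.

lx·mx for x ≥ 8: 0.04, 0 → sum = 0.04
V_8 = 0.04 / l_8 = 0.04 / 0.02 = 2 → 2.000

2.000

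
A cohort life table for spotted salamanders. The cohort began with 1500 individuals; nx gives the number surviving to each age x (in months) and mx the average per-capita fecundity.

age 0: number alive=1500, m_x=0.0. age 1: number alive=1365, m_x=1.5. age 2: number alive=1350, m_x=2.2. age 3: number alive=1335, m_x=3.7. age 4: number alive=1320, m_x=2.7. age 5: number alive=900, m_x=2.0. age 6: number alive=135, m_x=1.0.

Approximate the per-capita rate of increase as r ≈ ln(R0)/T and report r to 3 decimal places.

0.769

lx = nx/n0 = nx/1500: 1, 0.91, 0.9, 0.89, 0.88, 0.6, 0.09
R0 = Σ lx·mx = 0 + 1.365 + 1.98 + 3.293 + 2.376 + 1.2 + 0.09 = 10.304
Σ x·lx·mx = 31.248; T = 31.248/10.304 = 3.03261…
r ≈ ln(R0)/T = ln(10.304)/3.03261… = 0.76915… → 0.769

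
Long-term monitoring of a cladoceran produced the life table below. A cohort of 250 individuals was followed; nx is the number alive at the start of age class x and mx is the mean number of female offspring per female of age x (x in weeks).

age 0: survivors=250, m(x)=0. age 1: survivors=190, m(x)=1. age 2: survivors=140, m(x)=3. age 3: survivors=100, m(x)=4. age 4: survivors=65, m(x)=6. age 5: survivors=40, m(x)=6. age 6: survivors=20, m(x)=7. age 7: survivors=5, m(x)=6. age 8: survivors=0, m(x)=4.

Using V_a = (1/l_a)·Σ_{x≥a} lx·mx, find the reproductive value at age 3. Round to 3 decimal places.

12.000

lx = nx/n0 = nx/250: 1, 0.76, 0.56, 0.4, 0.26, 0.16, 0.08, 0.02, 0
lx·mx for x ≥ 3: 1.6, 1.56, 0.96, 0.56, 0.12, 0 → sum = 4.8
V_3 = 4.8 / l_3 = 4.8 / 0.4 = 12 → 12.000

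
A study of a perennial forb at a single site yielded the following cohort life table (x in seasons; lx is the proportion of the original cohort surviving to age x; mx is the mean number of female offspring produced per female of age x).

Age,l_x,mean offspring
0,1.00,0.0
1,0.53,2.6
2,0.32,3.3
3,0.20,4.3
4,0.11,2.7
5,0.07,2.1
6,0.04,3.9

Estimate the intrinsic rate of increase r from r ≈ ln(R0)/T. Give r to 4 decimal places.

0.5929

R0 = Σ lx·mx = 0 + 1.378 + 1.056 + 0.86 + 0.297 + 0.147 + 0.156 = 3.894
Σ x·lx·mx = 8.929; T = 8.929/3.894 = 2.29301…
r ≈ ln(R0)/T = ln(3.894)/2.29301… = 0.59286… → 0.5929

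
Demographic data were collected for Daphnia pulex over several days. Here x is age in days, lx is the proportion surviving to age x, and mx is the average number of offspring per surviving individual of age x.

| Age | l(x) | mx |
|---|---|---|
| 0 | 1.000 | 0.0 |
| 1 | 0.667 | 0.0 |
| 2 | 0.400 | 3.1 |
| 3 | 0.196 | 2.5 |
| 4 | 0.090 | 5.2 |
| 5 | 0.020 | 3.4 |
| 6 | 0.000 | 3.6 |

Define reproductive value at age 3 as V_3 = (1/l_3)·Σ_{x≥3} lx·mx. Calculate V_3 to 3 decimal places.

5.235

lx·mx for x ≥ 3: 0.49, 0.468, 0.068, 0 → sum = 1.026
V_3 = 1.026 / l_3 = 1.026 / 0.196 = 5.234694… → 5.235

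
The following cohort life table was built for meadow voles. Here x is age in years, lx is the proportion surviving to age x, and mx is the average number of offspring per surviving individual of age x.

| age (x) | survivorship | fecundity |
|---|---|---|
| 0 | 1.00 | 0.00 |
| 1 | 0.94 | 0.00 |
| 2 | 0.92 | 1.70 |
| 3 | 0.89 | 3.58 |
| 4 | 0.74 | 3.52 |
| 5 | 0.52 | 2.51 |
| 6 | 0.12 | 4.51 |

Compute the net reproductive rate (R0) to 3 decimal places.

lx·mx by age: 0, 0, 1.564, 3.1862, 2.6048, 1.3052, 0.5412
R0 = Σ lx·mx = 9.2014 → 9.201

9.201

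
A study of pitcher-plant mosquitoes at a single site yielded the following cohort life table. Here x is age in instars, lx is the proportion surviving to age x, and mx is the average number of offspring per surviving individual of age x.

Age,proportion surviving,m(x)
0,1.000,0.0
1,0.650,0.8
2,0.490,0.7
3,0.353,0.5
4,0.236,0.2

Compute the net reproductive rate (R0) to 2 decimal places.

1.09

lx·mx by age: 0, 0.52, 0.343, 0.1765, 0.0472
R0 = Σ lx·mx = 1.0867 → 1.09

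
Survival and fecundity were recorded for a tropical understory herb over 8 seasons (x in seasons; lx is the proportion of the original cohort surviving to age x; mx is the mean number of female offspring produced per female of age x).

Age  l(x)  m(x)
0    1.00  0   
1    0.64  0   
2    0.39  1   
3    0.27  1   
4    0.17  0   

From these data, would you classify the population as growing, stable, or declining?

R0 = Σ lx·mx = 0 + 0 + 0.39 + 0.27 + 0 = 0.66
R0 < 1, so the population is declining.

declining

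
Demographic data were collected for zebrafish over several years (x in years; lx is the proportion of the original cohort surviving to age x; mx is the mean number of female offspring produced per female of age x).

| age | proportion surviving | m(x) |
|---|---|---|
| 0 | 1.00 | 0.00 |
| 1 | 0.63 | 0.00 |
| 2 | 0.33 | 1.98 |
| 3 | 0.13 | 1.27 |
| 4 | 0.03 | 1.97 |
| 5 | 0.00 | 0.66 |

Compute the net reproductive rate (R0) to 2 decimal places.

0.88

lx·mx by age: 0, 0, 0.6534, 0.1651, 0.0591, 0
R0 = Σ lx·mx = 0.8776 → 0.88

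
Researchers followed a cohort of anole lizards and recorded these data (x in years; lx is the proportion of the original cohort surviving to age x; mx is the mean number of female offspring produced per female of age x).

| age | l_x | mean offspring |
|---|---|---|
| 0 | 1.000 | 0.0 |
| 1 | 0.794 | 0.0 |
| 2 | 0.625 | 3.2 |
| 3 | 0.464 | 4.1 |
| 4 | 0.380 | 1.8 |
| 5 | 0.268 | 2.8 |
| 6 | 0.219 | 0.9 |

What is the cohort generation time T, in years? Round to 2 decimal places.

lx·mx: 0, 0, 2, 1.9024, 0.684, 0.7504, 0.1971 → R0 = 5.5339
x·lx·mx: 0, 0, 4, 5.7072, 2.736, 3.752, 1.1826 → Σ = 17.3778
T = 17.3778 / 5.5339 = 3.140245… → 3.14

3.14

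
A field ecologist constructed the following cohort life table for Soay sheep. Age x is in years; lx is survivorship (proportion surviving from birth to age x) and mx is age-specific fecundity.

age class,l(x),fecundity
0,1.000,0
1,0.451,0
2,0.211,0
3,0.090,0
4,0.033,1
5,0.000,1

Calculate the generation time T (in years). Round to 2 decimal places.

4.00

lx·mx: 0, 0, 0, 0, 0.033, 0 → R0 = 0.033
x·lx·mx: 0, 0, 0, 0, 0.132, 0 → Σ = 0.132
T = 0.132 / 0.033 = 4 → 4.00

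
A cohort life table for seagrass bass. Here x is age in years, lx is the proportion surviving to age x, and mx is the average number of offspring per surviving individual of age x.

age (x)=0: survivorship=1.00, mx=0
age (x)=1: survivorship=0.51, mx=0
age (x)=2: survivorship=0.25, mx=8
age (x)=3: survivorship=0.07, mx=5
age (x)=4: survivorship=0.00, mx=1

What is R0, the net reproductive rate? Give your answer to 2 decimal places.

lx·mx by age: 0, 0, 2, 0.35, 0
R0 = Σ lx·mx = 2.35 → 2.35

2.35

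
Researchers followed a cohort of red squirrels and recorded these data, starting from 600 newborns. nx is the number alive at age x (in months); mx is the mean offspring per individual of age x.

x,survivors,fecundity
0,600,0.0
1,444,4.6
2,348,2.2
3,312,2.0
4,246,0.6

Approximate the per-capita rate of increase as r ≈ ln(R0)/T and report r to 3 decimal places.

1.059

lx = nx/n0 = nx/600: 1, 0.74, 0.58, 0.52, 0.41
R0 = Σ lx·mx = 0 + 3.404 + 1.276 + 1.04 + 0.246 = 5.966
Σ x·lx·mx = 10.06; T = 10.06/5.966 = 1.68622…
r ≈ ln(R0)/T = ln(5.966)/1.68622… = 1.05922… → 1.059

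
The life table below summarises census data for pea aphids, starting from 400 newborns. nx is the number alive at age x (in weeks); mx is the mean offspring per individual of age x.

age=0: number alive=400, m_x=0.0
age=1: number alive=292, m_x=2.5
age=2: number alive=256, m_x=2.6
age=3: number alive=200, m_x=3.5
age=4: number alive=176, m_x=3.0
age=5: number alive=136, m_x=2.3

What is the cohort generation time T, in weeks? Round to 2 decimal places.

2.67

lx = nx/n0 = nx/400: 1, 0.73, 0.64, 0.5, 0.44, 0.34
lx·mx: 0, 1.825, 1.664, 1.75, 1.32, 0.782 → R0 = 7.341
x·lx·mx: 0, 1.825, 3.328, 5.25, 5.28, 3.91 → Σ = 19.593
T = 19.593 / 7.341 = 2.668982… → 2.67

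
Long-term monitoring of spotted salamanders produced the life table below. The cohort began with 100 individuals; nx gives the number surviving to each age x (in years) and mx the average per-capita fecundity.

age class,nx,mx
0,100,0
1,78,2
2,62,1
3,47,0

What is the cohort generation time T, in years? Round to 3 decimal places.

lx = nx/n0 = nx/100: 1, 0.78, 0.62, 0.47
lx·mx: 0, 1.56, 0.62, 0 → R0 = 2.18
x·lx·mx: 0, 1.56, 1.24, 0 → Σ = 2.8
T = 2.8 / 2.18 = 1.284404… → 1.284

1.284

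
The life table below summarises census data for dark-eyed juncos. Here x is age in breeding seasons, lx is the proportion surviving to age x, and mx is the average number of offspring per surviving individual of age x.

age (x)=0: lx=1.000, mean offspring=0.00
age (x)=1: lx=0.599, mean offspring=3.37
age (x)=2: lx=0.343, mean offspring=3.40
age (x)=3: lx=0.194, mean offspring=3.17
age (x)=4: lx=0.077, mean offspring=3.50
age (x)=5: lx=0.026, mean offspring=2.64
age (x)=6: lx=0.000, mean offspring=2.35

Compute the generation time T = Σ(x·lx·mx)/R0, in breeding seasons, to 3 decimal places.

lx·mx: 0, 2.01863, 1.1662, 0.61498, 0.2695, 0.06864, 0 → R0 = 4.13795
x·lx·mx: 0, 2.01863, 2.3324, 1.84494, 1.078, 0.3432, 0 → Σ = 7.61717
T = 7.61717 / 4.13795 = 1.840808… → 1.841

1.841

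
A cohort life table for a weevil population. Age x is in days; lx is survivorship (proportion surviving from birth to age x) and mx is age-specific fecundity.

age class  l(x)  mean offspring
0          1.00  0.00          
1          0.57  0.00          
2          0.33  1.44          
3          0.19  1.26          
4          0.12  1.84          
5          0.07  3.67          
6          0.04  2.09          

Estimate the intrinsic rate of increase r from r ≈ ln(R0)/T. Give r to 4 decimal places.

R0 = Σ lx·mx = 0 + 0 + 0.4752 + 0.2394 + 0.2208 + 0.2569 + 0.0836 = 1.2759
Σ x·lx·mx = 4.3379; T = 4.3379/1.2759 = 3.39987…
r ≈ ln(R0)/T = ln(1.2759)/3.39987… = 0.071665… → 0.0717

0.0717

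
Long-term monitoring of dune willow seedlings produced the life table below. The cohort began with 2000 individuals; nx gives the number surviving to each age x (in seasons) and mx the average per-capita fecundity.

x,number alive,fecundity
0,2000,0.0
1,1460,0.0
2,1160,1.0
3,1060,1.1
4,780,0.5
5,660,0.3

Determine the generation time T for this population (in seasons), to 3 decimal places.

2.872

lx = nx/n0 = nx/2000: 1, 0.73, 0.58, 0.53, 0.39, 0.33
lx·mx: 0, 0, 0.58, 0.583, 0.195, 0.099 → R0 = 1.457
x·lx·mx: 0, 0, 1.16, 1.749, 0.78, 0.495 → Σ = 4.184
T = 4.184 / 1.457 = 2.871654… → 2.872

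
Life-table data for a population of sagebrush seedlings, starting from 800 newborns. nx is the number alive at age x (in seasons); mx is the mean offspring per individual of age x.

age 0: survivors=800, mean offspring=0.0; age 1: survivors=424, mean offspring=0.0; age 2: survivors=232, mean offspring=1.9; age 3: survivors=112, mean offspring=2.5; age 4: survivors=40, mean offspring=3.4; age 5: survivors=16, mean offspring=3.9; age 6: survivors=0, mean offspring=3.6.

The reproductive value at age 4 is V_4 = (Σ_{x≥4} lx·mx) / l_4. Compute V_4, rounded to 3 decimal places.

4.960

lx = nx/n0 = nx/800: 1, 0.53, 0.29, 0.14, 0.05, 0.02, 0
lx·mx for x ≥ 4: 0.17, 0.078, 0 → sum = 0.248
V_4 = 0.248 / l_4 = 0.248 / 0.05 = 4.96 → 4.960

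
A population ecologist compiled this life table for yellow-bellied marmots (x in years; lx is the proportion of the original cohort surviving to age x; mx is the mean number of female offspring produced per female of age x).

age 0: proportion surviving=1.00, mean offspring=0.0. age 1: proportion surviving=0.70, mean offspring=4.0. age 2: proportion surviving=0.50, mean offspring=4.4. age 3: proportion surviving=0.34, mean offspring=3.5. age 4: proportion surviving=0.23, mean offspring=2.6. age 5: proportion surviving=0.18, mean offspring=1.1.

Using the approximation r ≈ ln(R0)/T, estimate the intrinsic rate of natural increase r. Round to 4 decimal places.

0.9596

R0 = Σ lx·mx = 0 + 2.8 + 2.2 + 1.19 + 0.598 + 0.198 = 6.986
Σ x·lx·mx = 14.152; T = 14.152/6.986 = 2.02577…
r ≈ ln(R0)/T = ln(6.986)/2.02577… = 0.959592… → 0.9596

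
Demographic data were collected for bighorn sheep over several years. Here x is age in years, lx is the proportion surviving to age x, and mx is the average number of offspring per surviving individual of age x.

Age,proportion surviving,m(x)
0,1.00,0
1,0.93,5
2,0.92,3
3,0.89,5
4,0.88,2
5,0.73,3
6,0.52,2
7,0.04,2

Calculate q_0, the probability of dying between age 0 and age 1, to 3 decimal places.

q_0 = (l_0 − l_1) / l_0 = (1 − 0.93) / 1
     = 0.07 / 1 = 0.07 → 0.070

0.070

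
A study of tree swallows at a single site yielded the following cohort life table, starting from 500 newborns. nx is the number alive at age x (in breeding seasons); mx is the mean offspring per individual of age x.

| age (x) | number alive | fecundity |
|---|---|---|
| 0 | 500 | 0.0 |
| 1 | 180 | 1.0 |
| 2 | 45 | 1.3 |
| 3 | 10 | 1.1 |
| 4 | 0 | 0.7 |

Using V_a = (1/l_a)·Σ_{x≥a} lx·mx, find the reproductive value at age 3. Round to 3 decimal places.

1.100

lx = nx/n0 = nx/500: 1, 0.36, 0.09, 0.02, 0
lx·mx for x ≥ 3: 0.022, 0 → sum = 0.022
V_3 = 0.022 / l_3 = 0.022 / 0.02 = 1.1 → 1.100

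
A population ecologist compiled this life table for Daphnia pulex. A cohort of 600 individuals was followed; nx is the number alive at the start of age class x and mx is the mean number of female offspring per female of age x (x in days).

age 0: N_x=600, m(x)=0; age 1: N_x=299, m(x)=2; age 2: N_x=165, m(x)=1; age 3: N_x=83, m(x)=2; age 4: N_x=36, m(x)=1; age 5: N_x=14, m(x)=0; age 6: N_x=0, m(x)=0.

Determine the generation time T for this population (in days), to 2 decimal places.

1.63

lx = nx/n0 = nx/600: 1, 0.49833…, 0.275, 0.13833…, 0.06, 0.02333…, 0
lx·mx: 0, 0.996667…, 0.275, 0.276667…, 0.06, 0, 0 → R0 = 1.608333…
x·lx·mx: 0, 0.996667…, 0.55, 0.83…, 0.24, 0, 0 → Σ = 2.616667…
T = 2.616667… / 1.608333… = 1.626943… → 1.63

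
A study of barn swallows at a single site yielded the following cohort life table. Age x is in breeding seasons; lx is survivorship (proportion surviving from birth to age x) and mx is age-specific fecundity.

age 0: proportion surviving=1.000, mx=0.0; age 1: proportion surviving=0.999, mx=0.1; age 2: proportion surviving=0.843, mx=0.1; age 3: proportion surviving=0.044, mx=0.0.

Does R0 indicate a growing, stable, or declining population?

declining

R0 = Σ lx·mx = 0 + 0.0999 + 0.0843 + 0 = 0.1842
R0 < 1, so the population is declining.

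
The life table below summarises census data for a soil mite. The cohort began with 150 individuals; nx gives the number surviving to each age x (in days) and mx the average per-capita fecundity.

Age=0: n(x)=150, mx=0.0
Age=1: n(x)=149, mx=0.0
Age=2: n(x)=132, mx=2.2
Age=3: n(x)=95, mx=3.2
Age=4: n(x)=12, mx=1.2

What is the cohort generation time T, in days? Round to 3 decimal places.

lx = nx/n0 = nx/150: 1, 0.99333…, 0.88, 0.63333…, 0.08
lx·mx: 0, 0, 1.936, 2.026667…, 0.096 → R0 = 4.058667…
x·lx·mx: 0, 0, 3.872, 6.08…, 0.384 → Σ = 10.336…
T = 10.336… / 4.058667… = 2.546649… → 2.547

2.547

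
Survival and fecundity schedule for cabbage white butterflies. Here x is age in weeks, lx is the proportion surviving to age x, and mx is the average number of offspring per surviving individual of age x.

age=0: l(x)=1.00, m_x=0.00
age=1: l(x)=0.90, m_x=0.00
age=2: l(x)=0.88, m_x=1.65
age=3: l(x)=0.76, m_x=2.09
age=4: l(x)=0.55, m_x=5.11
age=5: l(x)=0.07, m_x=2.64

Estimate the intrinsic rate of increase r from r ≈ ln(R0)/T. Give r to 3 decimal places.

0.547

R0 = Σ lx·mx = 0 + 0 + 1.452 + 1.5884 + 2.8105 + 0.1848 = 6.0357
Σ x·lx·mx = 19.8352; T = 19.8352/6.0357 = 3.28631…
r ≈ ln(R0)/T = ln(6.0357)/3.28631… = 0.54702… → 0.547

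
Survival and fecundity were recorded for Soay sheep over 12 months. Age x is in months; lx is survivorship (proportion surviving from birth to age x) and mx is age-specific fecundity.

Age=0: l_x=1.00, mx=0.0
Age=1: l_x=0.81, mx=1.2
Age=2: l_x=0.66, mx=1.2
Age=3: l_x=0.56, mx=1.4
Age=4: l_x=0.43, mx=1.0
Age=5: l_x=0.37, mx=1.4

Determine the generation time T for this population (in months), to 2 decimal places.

lx·mx: 0, 0.972, 0.792, 0.784, 0.43, 0.518 → R0 = 3.496
x·lx·mx: 0, 0.972, 1.584, 2.352, 1.72, 2.59 → Σ = 9.218
T = 9.218 / 3.496 = 2.636728… → 2.64

2.64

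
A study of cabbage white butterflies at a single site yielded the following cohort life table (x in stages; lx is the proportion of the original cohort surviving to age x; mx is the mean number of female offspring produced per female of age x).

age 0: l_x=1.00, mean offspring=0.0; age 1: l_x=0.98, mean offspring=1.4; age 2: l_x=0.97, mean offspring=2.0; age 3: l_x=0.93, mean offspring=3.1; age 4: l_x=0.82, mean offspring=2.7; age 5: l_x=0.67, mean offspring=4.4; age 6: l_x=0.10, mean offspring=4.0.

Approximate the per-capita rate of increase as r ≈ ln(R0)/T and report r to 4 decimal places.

0.7262

R0 = Σ lx·mx = 0 + 1.372 + 1.94 + 2.883 + 2.214 + 2.948 + 0.4 = 11.757
Σ x·lx·mx = 39.897; T = 39.897/11.757 = 3.39347…
r ≈ ln(R0)/T = ln(11.757)/3.39347… = 0.726233… → 0.7262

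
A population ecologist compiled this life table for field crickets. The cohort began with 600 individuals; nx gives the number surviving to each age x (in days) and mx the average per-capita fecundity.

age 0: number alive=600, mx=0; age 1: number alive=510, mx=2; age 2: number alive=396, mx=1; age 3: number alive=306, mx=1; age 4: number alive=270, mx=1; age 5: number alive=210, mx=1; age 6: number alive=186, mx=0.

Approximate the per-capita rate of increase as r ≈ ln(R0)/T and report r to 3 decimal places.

lx = nx/n0 = nx/600: 1, 0.85, 0.66, 0.51, 0.45, 0.35, 0.31
R0 = Σ lx·mx = 0 + 1.7 + 0.66 + 0.51 + 0.45 + 0.35 + 0 = 3.67
Σ x·lx·mx = 8.1; T = 8.1/3.67 = 2.20708…
r ≈ ln(R0)/T = ln(3.67)/2.20708… = 0.5891… → 0.589

0.589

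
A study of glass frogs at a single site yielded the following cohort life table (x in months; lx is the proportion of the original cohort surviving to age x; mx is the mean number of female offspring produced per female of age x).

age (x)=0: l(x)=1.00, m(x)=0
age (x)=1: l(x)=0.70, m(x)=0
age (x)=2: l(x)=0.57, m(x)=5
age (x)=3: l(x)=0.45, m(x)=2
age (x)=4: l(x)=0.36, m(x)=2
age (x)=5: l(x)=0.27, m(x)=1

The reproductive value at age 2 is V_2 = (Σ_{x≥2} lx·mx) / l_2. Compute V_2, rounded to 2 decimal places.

8.32

lx·mx for x ≥ 2: 2.85, 0.9, 0.72, 0.27 → sum = 4.74
V_2 = 4.74 / l_2 = 4.74 / 0.57 = 8.315789… → 8.32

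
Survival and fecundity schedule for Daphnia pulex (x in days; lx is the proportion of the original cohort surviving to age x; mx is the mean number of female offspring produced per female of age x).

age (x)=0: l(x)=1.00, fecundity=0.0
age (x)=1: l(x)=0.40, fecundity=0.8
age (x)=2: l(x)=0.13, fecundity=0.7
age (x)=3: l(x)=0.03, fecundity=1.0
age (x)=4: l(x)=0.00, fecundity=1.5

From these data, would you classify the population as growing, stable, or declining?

R0 = Σ lx·mx = 0 + 0.32 + 0.091 + 0.03 + 0 = 0.441
R0 < 1, so the population is declining.

declining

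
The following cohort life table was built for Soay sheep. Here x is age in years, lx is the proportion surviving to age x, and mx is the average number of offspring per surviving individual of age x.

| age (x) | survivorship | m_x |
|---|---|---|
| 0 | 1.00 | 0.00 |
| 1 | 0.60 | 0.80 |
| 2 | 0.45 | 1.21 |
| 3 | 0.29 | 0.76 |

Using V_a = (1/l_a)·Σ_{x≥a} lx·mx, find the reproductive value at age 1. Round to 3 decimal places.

lx·mx for x ≥ 1: 0.48, 0.5445, 0.2204 → sum = 1.2449
V_1 = 1.2449 / l_1 = 1.2449 / 0.6 = 2.074833… → 2.075

2.075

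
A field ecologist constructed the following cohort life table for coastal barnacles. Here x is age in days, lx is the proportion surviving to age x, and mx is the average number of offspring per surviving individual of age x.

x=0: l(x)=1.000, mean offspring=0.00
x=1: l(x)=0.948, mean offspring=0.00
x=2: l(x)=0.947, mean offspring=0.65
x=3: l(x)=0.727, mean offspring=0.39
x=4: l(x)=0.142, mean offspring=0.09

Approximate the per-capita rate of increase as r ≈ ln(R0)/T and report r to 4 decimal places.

R0 = Σ lx·mx = 0 + 0 + 0.61555 + 0.28353 + 0.01278 = 0.91186
Σ x·lx·mx = 2.13281; T = 2.13281/0.91186 = 2.33897…
r ≈ ln(R0)/T = ln(0.91186)/2.33897… = -0.039449… → -0.0394

-0.0394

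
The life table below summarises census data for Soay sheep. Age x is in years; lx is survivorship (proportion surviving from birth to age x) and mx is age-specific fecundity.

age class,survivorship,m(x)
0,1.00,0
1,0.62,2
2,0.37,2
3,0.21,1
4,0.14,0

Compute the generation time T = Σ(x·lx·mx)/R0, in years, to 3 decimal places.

lx·mx: 0, 1.24, 0.74, 0.21, 0 → R0 = 2.19
x·lx·mx: 0, 1.24, 1.48, 0.63, 0 → Σ = 3.35
T = 3.35 / 2.19 = 1.52968… → 1.530

1.530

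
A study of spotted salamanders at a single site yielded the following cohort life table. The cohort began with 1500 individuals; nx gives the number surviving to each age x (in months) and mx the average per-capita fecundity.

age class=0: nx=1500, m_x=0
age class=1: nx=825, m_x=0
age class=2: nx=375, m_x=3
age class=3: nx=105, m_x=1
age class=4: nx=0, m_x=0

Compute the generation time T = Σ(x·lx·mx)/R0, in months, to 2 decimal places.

2.09

lx = nx/n0 = nx/1500: 1, 0.55, 0.25, 0.07, 0
lx·mx: 0, 0, 0.75, 0.07, 0 → R0 = 0.82
x·lx·mx: 0, 0, 1.5, 0.21, 0 → Σ = 1.71
T = 1.71 / 0.82 = 2.085366… → 2.09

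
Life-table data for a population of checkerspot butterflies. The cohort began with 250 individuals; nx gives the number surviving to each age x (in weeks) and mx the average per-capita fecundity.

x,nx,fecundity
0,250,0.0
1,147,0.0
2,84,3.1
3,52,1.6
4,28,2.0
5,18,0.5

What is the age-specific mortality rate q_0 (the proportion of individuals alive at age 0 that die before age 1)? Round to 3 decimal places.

0.412

lx = nx/n0 = nx/250: 1, 0.588, 0.336, 0.208, 0.112, 0.072
q_0 = (l_0 − l_1) / l_0 = (1 − 0.588) / 1
     = 0.412 / 1 = 0.412 → 0.412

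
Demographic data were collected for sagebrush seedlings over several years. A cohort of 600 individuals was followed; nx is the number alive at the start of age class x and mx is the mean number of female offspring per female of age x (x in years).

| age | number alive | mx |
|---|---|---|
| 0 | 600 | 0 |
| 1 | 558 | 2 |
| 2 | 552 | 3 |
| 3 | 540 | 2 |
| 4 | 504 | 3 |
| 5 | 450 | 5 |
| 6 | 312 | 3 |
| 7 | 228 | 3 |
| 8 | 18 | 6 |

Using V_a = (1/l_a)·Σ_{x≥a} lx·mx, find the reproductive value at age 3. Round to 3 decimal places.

lx = nx/n0 = nx/600: 1, 0.93, 0.92, 0.9, 0.84, 0.75, 0.52, 0.38, 0.03
lx·mx for x ≥ 3: 1.8, 2.52, 3.75, 1.56, 1.14, 0.18 → sum = 10.95
V_3 = 10.95 / l_3 = 10.95 / 0.9 = 12.166667… → 12.167

12.167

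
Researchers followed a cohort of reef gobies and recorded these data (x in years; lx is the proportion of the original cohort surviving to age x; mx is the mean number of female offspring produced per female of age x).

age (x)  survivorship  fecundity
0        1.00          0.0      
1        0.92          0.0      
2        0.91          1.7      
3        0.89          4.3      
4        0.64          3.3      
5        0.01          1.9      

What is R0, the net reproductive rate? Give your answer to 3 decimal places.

7.505

lx·mx by age: 0, 0, 1.547, 3.827, 2.112, 0.019
R0 = Σ lx·mx = 7.505 → 7.505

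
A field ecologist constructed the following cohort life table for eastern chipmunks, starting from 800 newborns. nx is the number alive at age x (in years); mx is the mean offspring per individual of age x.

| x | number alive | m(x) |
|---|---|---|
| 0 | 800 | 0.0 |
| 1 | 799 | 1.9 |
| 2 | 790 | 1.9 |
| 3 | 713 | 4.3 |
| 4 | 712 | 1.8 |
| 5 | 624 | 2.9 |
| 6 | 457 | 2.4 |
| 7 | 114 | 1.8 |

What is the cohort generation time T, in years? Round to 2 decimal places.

lx = nx/n0 = nx/800: 1, 0.99875, 0.9875, 0.89125, 0.89, 0.78, 0.57125, 0.1425
lx·mx: 0, 1.897625, 1.87625, 3.832375, 1.602, 2.262, 1.371, 0.2565 → R0 = 13.09775
x·lx·mx: 0, 1.897625, 3.7525, 11.497125, 6.408, 11.31, 8.226, 1.7955 → Σ = 44.88675
T = 44.88675 / 13.09775 = 3.427058… → 3.43

3.43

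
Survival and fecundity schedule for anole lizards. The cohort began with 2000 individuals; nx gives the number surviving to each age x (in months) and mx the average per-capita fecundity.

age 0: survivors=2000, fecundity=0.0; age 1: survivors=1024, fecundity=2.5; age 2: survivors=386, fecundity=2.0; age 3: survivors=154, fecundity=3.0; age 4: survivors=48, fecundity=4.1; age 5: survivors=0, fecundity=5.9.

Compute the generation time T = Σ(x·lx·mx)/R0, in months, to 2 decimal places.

lx = nx/n0 = nx/2000: 1, 0.512, 0.193, 0.077, 0.024, 0
lx·mx: 0, 1.28, 0.386, 0.231, 0.0984, 0 → R0 = 1.9954
x·lx·mx: 0, 1.28, 0.772, 0.693, 0.3936, 0 → Σ = 3.1386
T = 3.1386 / 1.9954 = 1.572918… → 1.57

1.57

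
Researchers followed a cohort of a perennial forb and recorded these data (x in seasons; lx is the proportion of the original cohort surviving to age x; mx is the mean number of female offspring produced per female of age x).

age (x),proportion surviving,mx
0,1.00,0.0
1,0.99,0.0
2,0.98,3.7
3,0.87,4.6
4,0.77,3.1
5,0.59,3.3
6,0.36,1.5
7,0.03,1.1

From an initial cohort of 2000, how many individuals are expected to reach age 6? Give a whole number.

Expected survivors = N0 · l_6 = 2000 × 0.36 = 720 → 720

720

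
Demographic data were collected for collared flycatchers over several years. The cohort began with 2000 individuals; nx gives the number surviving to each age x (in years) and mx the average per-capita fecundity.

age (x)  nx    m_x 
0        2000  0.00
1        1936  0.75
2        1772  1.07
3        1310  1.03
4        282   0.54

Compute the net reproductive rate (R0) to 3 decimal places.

2.425

lx = nx/n0 = nx/2000: 1, 0.968, 0.886, 0.655, 0.141
lx·mx by age: 0, 0.726, 0.94802, 0.67465, 0.07614
R0 = Σ lx·mx = 2.42481 → 2.425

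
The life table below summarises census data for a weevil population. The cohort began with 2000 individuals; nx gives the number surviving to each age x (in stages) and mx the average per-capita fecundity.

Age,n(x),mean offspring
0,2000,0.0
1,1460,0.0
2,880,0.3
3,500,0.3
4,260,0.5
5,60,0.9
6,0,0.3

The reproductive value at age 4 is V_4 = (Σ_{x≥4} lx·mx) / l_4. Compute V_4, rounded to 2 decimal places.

lx = nx/n0 = nx/2000: 1, 0.73, 0.44, 0.25, 0.13, 0.03, 0
lx·mx for x ≥ 4: 0.065, 0.027, 0 → sum = 0.092
V_4 = 0.092 / l_4 = 0.092 / 0.13 = 0.707692… → 0.71

0.71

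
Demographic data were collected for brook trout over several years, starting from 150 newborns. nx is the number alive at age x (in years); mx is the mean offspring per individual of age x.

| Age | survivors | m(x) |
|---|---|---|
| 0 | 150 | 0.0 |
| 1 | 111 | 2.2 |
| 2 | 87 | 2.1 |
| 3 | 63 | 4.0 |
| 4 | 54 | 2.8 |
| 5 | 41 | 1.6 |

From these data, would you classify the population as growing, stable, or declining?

lx = nx/n0 = nx/150: 1, 0.74, 0.58, 0.42, 0.36, 0.27333…
R0 = Σ lx·mx = 0 + 1.628 + 1.218 + 1.68 + 1.008 + 0.437333… = 5.971333…
R0 > 1, so the population is growing.

growing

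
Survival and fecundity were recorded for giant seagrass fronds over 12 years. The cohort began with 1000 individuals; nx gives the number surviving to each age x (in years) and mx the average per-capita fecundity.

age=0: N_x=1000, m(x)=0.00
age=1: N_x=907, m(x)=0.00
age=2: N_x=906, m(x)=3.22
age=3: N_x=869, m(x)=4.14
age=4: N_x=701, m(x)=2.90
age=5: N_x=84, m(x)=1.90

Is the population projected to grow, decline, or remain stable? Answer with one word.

lx = nx/n0 = nx/1000: 1, 0.907, 0.906, 0.869, 0.701, 0.084
R0 = Σ lx·mx = 0 + 0 + 2.91732 + 3.59766 + 2.0329 + 0.1596 = 8.70748
R0 > 1, so the population is growing.

growing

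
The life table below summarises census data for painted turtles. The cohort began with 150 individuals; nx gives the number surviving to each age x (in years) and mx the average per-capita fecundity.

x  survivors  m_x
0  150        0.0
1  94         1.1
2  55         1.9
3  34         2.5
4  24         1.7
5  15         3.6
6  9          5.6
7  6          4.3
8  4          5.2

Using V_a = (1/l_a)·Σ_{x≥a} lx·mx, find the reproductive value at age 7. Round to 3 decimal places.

lx = nx/n0 = nx/150: 1, 0.62667…, 0.36667…, 0.22667…, 0.16, 0.1, 0.06, 0.04, 0.02667…
lx·mx for x ≥ 7: 0.172, 0.138667… → sum = 0.310667…
V_7 = 0.310667… / l_7 = 0.310667… / 0.04 = 7.766667… → 7.767

7.767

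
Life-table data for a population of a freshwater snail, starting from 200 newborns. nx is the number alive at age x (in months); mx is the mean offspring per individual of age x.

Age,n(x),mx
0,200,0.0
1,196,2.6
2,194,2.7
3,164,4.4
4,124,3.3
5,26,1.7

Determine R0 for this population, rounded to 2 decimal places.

11.04

lx = nx/n0 = nx/200: 1, 0.98, 0.97, 0.82, 0.62, 0.13
lx·mx by age: 0, 2.548, 2.619, 3.608, 2.046, 0.221
R0 = Σ lx·mx = 11.042 → 11.04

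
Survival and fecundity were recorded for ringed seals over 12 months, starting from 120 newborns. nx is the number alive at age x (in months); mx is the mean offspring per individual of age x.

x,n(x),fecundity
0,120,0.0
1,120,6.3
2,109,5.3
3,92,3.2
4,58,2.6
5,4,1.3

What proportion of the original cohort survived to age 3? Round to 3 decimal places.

l_3 = n_3/n_0 = 92/120 = 0.766667… → 0.767

0.767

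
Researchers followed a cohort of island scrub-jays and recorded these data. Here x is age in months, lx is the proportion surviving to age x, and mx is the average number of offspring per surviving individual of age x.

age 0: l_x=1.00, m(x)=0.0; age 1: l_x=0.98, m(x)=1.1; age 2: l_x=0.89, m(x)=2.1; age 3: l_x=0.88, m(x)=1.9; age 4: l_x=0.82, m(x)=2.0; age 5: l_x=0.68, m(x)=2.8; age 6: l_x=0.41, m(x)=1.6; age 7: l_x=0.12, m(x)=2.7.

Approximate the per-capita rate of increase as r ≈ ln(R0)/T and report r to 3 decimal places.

0.630

R0 = Σ lx·mx = 0 + 1.078 + 1.869 + 1.672 + 1.64 + 1.904 + 0.656 + 0.324 = 9.143
Σ x·lx·mx = 32.116; T = 32.116/9.143 = 3.51263…
r ≈ ln(R0)/T = ln(9.143)/3.51263… = 0.63001… → 0.630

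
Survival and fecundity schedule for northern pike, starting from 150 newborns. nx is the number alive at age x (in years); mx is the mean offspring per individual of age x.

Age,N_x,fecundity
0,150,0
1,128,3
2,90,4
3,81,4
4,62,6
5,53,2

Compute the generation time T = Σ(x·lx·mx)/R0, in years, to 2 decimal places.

2.65

lx = nx/n0 = nx/150: 1, 0.85333…, 0.6, 0.54, 0.41333…, 0.35333…
lx·mx: 0, 2.56…, 2.4, 2.16, 2.48…, 0.706667… → R0 = 10.306667…
x·lx·mx: 0, 2.56…, 4.8, 6.48, 9.92…, 3.533333… → Σ = 27.293333…
T = 27.293333… / 10.306667… = 2.648124… → 2.65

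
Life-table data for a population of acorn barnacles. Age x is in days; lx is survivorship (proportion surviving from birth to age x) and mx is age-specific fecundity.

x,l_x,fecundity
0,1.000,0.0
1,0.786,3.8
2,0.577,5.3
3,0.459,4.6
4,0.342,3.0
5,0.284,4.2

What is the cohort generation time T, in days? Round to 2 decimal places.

2.46

lx·mx: 0, 2.9868, 3.0581, 2.1114, 1.026, 1.1928 → R0 = 10.3751
x·lx·mx: 0, 2.9868, 6.1162, 6.3342, 4.104, 5.964 → Σ = 25.5052
T = 25.5052 / 10.3751 = 2.458309… → 2.46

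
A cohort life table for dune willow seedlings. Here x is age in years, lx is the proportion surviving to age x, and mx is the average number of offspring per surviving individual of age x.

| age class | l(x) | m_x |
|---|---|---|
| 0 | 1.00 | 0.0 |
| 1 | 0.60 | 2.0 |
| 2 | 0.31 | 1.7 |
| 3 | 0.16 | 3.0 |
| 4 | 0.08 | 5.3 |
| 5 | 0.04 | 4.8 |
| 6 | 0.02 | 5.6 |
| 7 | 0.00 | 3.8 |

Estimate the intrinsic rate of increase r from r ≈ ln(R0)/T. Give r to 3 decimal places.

0.450

R0 = Σ lx·mx = 0 + 1.2 + 0.527 + 0.48 + 0.424 + 0.192 + 0.112 + 0 = 2.935
Σ x·lx·mx = 7.022; T = 7.022/2.935 = 2.3925…
r ≈ ln(R0)/T = ln(2.935)/2.3925… = 0.45003… → 0.450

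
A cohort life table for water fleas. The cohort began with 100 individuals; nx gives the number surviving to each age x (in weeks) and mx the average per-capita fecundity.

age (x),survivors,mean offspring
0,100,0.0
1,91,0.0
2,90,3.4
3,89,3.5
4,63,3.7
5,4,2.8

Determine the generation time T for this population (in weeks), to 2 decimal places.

2.94

lx = nx/n0 = nx/100: 1, 0.91, 0.9, 0.89, 0.63, 0.04
lx·mx: 0, 0, 3.06, 3.115, 2.331, 0.112 → R0 = 8.618
x·lx·mx: 0, 0, 6.12, 9.345, 9.324, 0.56 → Σ = 25.349
T = 25.349 / 8.618 = 2.941402… → 2.94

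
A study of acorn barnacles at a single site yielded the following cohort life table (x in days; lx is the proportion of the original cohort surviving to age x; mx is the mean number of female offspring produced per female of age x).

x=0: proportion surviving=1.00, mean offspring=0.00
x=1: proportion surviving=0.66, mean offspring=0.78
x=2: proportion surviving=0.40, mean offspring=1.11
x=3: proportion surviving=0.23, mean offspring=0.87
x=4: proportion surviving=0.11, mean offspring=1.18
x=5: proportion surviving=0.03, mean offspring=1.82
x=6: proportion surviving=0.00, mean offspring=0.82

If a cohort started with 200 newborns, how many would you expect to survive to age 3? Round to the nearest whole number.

Expected survivors = N0 · l_3 = 200 × 0.23 = 46 → 46

46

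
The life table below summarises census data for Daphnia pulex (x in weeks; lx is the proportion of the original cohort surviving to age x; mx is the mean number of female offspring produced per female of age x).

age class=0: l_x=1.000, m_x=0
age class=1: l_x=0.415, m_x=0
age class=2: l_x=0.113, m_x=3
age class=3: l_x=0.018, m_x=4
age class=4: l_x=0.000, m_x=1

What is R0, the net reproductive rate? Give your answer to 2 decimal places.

lx·mx by age: 0, 0, 0.339, 0.072, 0
R0 = Σ lx·mx = 0.411 → 0.41

0.41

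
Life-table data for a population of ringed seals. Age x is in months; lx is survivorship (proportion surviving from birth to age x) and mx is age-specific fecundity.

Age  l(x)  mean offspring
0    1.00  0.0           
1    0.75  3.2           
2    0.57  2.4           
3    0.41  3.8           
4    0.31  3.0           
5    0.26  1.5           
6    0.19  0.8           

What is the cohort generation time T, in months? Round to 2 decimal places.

lx·mx: 0, 2.4, 1.368, 1.558, 0.93, 0.39, 0.152 → R0 = 6.798
x·lx·mx: 0, 2.4, 2.736, 4.674, 3.72, 1.95, 0.912 → Σ = 16.392
T = 16.392 / 6.798 = 2.411297… → 2.41

2.41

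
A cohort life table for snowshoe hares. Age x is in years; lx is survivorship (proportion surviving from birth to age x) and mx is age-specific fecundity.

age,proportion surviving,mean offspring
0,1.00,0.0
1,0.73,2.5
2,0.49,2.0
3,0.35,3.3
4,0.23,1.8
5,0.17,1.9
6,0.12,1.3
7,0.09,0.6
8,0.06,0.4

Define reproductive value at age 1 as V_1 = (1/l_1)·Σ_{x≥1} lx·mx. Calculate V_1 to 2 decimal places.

lx·mx for x ≥ 1: 1.825, 0.98, 1.155, 0.414, 0.323, 0.156, 0.054, 0.024 → sum = 4.931
V_1 = 4.931 / l_1 = 4.931 / 0.73 = 6.754795… → 6.75

6.75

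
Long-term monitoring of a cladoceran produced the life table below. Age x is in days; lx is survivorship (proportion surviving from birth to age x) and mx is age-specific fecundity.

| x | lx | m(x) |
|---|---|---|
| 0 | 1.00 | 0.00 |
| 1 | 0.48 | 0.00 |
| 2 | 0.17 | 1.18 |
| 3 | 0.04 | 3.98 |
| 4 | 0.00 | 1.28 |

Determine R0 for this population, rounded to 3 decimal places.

lx·mx by age: 0, 0, 0.2006, 0.1592, 0
R0 = Σ lx·mx = 0.3598 → 0.360

0.360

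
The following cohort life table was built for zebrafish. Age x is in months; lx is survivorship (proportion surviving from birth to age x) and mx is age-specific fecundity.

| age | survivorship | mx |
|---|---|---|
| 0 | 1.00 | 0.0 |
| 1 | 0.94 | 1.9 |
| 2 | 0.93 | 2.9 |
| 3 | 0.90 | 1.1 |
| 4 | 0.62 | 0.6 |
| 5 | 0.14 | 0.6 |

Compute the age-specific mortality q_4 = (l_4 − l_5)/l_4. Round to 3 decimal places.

0.774

q_4 = (l_4 − l_5) / l_4 = (0.62 − 0.14) / 0.62
     = 0.48 / 0.62 = 0.774194… → 0.774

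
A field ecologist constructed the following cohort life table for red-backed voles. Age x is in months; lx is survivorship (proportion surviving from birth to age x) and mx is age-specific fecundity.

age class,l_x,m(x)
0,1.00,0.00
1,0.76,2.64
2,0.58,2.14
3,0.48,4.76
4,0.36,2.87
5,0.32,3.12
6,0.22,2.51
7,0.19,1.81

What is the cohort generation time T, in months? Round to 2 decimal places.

3.10

lx·mx: 0, 2.0064, 1.2412, 2.2848, 1.0332, 0.9984, 0.5522, 0.3439 → R0 = 8.4601
x·lx·mx: 0, 2.0064, 2.4824, 6.8544, 4.1328, 4.992, 3.3132, 2.4073 → Σ = 26.1885
T = 26.1885 / 8.4601 = 3.095531… → 3.10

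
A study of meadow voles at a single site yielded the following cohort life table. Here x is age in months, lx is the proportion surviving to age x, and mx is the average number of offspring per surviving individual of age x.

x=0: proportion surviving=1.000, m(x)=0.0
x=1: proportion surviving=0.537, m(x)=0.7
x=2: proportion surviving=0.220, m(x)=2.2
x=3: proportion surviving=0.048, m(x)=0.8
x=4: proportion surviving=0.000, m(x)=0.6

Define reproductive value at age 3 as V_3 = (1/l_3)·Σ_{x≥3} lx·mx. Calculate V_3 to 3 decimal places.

0.800

lx·mx for x ≥ 3: 0.0384, 0 → sum = 0.0384
V_3 = 0.0384 / l_3 = 0.0384 / 0.048 = 0.8 → 0.800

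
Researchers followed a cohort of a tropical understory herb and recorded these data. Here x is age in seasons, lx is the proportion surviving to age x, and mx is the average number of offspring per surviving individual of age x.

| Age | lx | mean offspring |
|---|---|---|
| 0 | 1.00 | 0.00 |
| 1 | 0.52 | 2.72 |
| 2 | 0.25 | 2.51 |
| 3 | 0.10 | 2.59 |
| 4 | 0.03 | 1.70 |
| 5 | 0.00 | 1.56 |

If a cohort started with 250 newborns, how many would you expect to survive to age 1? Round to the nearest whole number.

Expected survivors = N0 · l_1 = 250 × 0.52 = 130 → 130

130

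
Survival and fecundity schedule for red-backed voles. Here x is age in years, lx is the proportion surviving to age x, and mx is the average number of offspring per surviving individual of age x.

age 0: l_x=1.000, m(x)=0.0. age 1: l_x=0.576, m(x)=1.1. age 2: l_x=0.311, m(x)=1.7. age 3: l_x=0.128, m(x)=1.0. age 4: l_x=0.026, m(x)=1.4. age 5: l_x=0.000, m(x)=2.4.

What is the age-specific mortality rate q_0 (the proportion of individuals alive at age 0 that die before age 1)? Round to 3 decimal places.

0.424

q_0 = (l_0 − l_1) / l_0 = (1 − 0.576) / 1
     = 0.424 / 1 = 0.424 → 0.424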